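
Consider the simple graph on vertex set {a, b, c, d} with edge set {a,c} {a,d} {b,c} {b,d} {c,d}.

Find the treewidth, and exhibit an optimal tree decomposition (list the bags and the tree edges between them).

The largest bag has 3 vertices, giving width 2; this decomposition certifies tw(G) ≤ 2. Conversely, {a, c, d} is a clique of size 3, and the vertices of any clique must share a bag in every tree decomposition; so some bag has ≥ 3 vertices and tw(G) ≥ 2. Hence tw(G) = 2 exactly.

Treewidth 2.
Bags: B1 = {b, c, d}  B2 = {a, c, d}
Tree: B1–B2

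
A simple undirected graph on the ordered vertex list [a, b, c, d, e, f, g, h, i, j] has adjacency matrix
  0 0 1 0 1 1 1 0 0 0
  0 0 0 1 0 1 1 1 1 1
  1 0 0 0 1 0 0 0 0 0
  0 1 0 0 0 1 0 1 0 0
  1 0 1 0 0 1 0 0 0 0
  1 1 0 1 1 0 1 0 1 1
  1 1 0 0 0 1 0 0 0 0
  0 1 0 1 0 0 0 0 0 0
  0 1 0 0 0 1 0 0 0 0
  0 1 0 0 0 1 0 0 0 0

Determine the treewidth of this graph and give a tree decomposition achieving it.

Treewidth 2.
One optimal decomposition is:
Bags: B1 = {b, d, f}  B2 = {b, f, j}  B3 = {b, f, i}  B4 = {b, d, h}  B5 = {b, f, g}  B6 = {a, f, g}  B7 = {a, e, f}  B8 = {a, c, e}
Tree: B1–B2, B2–B3, B1–B4, B3–B5, B5–B6, B6–B7, B7–B8

Every bag has size at most 3, so the width is 3 − 1 = 2 and tw(G) ≤ 2. Conversely, {b, d, h} is a clique of size 3, and the vertices of any clique must share a bag in every tree decomposition; so some bag has ≥ 3 vertices and tw(G) ≥ 2. Hence tw(G) = 2 exactly.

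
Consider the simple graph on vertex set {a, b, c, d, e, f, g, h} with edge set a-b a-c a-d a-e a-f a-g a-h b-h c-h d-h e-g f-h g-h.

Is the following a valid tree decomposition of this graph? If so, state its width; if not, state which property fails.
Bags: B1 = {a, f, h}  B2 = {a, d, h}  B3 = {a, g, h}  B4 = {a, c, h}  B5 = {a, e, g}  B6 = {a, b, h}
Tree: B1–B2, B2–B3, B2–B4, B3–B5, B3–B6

Vertex coverage: the bags together contain {a, b, c, d, e, f, g, h}, the full vertex set. Edge coverage: each edge of G has both endpoints in at least one bag. Running intersection: for every vertex, the bags containing it form a connected subtree. All three properties hold, so this is a valid tree decomposition of width max|bag| − 1 = 2, and hence tw(G) ≤ 2.

Yes; width 2.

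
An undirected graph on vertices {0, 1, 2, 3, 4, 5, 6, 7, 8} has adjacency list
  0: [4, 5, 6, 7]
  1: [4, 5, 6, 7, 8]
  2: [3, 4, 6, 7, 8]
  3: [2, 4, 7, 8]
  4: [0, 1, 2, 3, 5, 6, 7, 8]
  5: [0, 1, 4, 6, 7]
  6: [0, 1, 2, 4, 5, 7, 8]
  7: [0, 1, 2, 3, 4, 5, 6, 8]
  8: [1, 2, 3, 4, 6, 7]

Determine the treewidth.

A width-4 tree decomposition is:
Bags: B1 = {1, 4, 6, 7, 8}  B2 = {2, 4, 6, 7, 8}  B3 = {1, 4, 5, 6, 7}  B4 = {0, 4, 5, 6, 7}  B5 = {2, 3, 4, 7, 8}
Tree: B1–B2, B1–B3, B3–B4, B2–B5
The largest bag has 5 vertices, giving width 4; this decomposition certifies tw(G) ≤ 4. Conversely, {2, 3, 4, 7, 8} is a clique of size 5, and the vertices of any clique must share a bag in every tree decomposition; so some bag has ≥ 5 vertices and tw(G) ≥ 4. Therefore the treewidth is 4.

4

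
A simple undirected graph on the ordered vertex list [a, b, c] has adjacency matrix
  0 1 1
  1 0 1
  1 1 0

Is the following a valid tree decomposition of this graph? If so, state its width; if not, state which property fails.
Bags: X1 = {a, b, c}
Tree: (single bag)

Every vertex of G appears in some bag (union = {a, b, c}); every edge is covered by a bag; and for each vertex v the set of bags containing v is connected in the bag tree. The decomposition is therefore valid. The largest bag has 3 vertices, so the width is 2.

Yes; width 2.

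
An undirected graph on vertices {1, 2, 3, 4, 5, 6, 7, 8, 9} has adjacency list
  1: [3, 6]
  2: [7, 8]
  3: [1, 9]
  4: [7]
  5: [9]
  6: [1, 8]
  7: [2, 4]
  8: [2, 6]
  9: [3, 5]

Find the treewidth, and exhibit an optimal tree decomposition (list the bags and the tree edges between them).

Treewidth 1.
One such decomposition:
Bags: B1 = {5, 9}  B2 = {3, 9}  B3 = {1, 3}  B4 = {1, 6}  B5 = {6, 8}  B6 = {2, 8}  B7 = {2, 7}  B8 = {4, 7}
Tree: B1–B2, B2–B3, B3–B4, B4–B5, B5–B6, B6–B7, B7–B8

Every bag has size at most 2, so the width is 2 − 1 = 1 and tw(G) ≤ 1. Any graph with an edge has treewidth ≥ 1, and G has the edge 5–9. Hence tw(G) = 1 exactly.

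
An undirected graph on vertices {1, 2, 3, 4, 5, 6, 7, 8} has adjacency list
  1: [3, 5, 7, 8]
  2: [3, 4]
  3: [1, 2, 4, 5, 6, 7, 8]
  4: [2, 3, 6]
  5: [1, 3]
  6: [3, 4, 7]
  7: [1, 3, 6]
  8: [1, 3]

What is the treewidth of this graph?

A width-2 tree decomposition is:
Bags: B1 = {1, 3, 7}  B2 = {3, 6, 7}  B3 = {3, 4, 6}  B4 = {2, 3, 4}  B5 = {1, 3, 5}  B6 = {1, 3, 8}
Tree: B1–B2, B2–B3, B3–B4, B1–B5, B1–B6
Every bag has size at most 3, so the width is 3 − 1 = 2 and tw(G) ≤ 2. Conversely, {1, 3, 8} is a clique of size 3, and the vertices of any clique must share a bag in every tree decomposition; so some bag has ≥ 3 vertices and tw(G) ≥ 2. Therefore the treewidth is 2.

2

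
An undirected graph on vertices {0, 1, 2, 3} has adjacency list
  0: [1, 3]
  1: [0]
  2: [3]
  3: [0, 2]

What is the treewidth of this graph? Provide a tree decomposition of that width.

The largest bag has 2 vertices, giving width 1; this decomposition certifies tw(G) ≤ 1. G has an edge, so its treewidth is at least 1. Hence tw(G) = 1 exactly.

Treewidth 1.
One such decomposition:
Bags: B1 = {0, 3}  B2 = {0, 1}  B3 = {2, 3}
Tree: B1–B2, B1–B3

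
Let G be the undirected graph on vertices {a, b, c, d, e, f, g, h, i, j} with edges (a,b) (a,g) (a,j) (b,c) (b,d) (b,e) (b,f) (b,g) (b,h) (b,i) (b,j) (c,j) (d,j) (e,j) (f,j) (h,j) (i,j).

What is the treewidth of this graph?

2

A width-2 tree decomposition is:
Bags: B1 = {b, i, j}  B2 = {b, f, j}  B3 = {b, e, j}  B4 = {a, b, j}  B5 = {b, d, j}  B6 = {b, h, j}  B7 = {a, b, g}  B8 = {b, c, j}
Tree: B1–B2, B2–B3, B2–B4, B4–B5, B1–B6, B4–B7, B2–B8
Each bag holds 3 vertices, so the decomposition has width 2, which upper-bounds the treewidth. For the lower bound, the 3 vertices {a, b, g} are pairwise adjacent, and any tree decomposition puts a clique entirely inside one bag — forcing width ≥ 2. Hence tw(G) = 2 exactly.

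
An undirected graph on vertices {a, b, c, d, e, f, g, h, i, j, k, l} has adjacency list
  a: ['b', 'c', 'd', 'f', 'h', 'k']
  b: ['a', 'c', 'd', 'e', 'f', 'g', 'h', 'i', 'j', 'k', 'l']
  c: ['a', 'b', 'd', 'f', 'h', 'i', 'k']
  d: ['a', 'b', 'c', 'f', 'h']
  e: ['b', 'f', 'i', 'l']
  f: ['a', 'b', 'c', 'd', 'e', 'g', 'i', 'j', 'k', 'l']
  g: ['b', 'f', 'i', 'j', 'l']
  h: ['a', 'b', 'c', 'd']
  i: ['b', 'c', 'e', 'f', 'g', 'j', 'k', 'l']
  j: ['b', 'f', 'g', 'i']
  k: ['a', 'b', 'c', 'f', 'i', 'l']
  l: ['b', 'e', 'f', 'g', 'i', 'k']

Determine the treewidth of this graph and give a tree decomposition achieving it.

Every bag has size at most 5, so the width is 5 − 1 = 4 and tw(G) ≤ 4. On the other hand G contains the 5-clique {a, b, c, d, h}. A clique must lie in a single bag of any decomposition, so no decomposition can have width below 4. The upper and lower bounds meet at 4, so that is the treewidth.

Treewidth 4.
Bags: B1 = {a, b, c, f, k}  B2 = {b, c, f, i, k}  B3 = {b, f, i, k, l}  B4 = {b, f, g, i, l}  B5 = {b, f, g, i, j}  B6 = {a, b, c, d, f}  B7 = {a, b, c, d, h}  B8 = {b, e, f, i, l}
Tree: B1–B2, B2–B3, B3–B4, B4–B5, B1–B6, B6–B7, B4–B8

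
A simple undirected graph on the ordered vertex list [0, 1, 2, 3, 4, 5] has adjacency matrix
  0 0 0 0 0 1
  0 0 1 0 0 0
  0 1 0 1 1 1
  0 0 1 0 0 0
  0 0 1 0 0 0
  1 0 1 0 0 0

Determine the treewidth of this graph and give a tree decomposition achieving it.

Treewidth 1.
One optimal decomposition is:
Bags: B1 = {2, 5}  B2 = {0, 5}  B3 = {2, 4}  B4 = {1, 2}  B5 = {2, 3}
Tree: B1–B2, B1–B3, B1–B4, B1–B5

Each bag holds 2 vertices, so the decomposition has width 1, which upper-bounds the treewidth. Since G has at least one edge (e.g. 2–5), it is not an edgeless graph, so tw(G) ≥ 1. The upper and lower bounds meet at 1, so that is the treewidth.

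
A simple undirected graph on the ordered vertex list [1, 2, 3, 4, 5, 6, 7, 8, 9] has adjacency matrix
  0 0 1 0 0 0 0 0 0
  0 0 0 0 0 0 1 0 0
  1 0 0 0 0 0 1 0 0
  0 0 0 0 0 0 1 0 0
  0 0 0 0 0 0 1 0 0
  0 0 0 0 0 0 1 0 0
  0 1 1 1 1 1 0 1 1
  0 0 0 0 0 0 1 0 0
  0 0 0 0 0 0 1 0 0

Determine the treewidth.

A width-1 tree decomposition is:
Bags: B1 = {2, 7}  B2 = {6, 7}  B3 = {4, 7}  B4 = {3, 7}  B5 = {7, 8}  B6 = {5, 7}  B7 = {1, 3}  B8 = {7, 9}
Tree: B1–B2, B2–B3, B2–B4, B3–B5, B5–B6, B4–B7, B4–B8
Each bag holds 2 vertices, so the decomposition has width 1, which upper-bounds the treewidth. Any graph with an edge has treewidth ≥ 1, and G has the edge 2–7. The upper and lower bounds meet at 1, so that is the treewidth.

1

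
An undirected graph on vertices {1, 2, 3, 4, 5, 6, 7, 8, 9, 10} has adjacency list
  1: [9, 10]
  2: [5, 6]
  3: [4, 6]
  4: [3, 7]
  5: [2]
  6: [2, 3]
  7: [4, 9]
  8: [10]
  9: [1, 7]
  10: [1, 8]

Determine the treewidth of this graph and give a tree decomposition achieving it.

Treewidth 1.
One such decomposition:
Bags: B1 = {8, 10}  B2 = {1, 10}  B3 = {1, 9}  B4 = {7, 9}  B5 = {4, 7}  B6 = {3, 4}  B7 = {3, 6}  B8 = {2, 6}  B9 = {2, 5}
Tree: B1–B2, B2–B3, B3–B4, B4–B5, B5–B6, B6–B7, B7–B8, B8–B9

Each bag holds 2 vertices, so the decomposition has width 1, which upper-bounds the treewidth. Since G has at least one edge (e.g. 8–10), it is not an edgeless graph, so tw(G) ≥ 1. Therefore the treewidth is 1.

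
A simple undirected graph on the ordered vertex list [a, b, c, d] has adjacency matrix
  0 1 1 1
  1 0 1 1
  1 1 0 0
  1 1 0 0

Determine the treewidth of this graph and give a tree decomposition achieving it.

The largest bag has 3 vertices, giving width 2; this decomposition certifies tw(G) ≤ 2. On the other hand G contains the 3-clique {a, b, d}. A clique must lie in a single bag of any decomposition, so no decomposition can have width below 2. Hence tw(G) = 2 exactly.

Treewidth 2.
Bags: B1 = {a, b, d}  B2 = {a, b, c}
Tree: B1–B2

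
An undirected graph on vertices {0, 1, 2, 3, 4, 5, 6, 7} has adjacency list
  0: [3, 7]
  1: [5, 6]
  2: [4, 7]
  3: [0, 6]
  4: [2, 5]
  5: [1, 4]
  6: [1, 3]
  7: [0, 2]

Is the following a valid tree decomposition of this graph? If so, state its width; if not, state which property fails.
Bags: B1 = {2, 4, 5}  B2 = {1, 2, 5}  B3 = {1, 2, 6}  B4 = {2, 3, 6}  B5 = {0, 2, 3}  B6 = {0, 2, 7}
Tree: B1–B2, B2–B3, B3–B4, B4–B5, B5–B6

Every vertex of G appears in some bag (union = {0, 1, 2, 3, 4, 5, 6, 7}); every edge is covered by a bag; and for each vertex v the set of bags containing v is connected in the bag tree. The decomposition is therefore valid. The largest bag has 3 vertices, so the width is 2.

Yes; width 2.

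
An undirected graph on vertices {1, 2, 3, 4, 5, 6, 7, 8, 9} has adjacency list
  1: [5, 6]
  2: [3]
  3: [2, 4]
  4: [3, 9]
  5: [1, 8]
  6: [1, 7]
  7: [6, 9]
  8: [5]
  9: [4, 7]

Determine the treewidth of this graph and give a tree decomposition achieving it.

Treewidth 1.
One optimal decomposition is:
Bags: B1 = {2, 3}  B2 = {3, 4}  B3 = {4, 9}  B4 = {7, 9}  B5 = {6, 7}  B6 = {1, 6}  B7 = {1, 5}  B8 = {5, 8}
Tree: B1–B2, B2–B3, B3–B4, B4–B5, B5–B6, B6–B7, B7–B8

Every bag has size at most 2, so the width is 2 − 1 = 1 and tw(G) ≤ 1. Since G has at least one edge (e.g. 2–3), it is not an edgeless graph, so tw(G) ≥ 1. Combining the bounds, tw(G) = 1.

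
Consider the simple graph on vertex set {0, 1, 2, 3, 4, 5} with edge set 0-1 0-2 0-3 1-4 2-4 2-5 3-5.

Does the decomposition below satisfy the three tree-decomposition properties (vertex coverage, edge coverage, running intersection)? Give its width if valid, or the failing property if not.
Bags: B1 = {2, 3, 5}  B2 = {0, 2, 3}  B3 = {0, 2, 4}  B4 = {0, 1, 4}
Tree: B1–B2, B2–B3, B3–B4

Yes; width 2.

Vertex coverage: the bags together contain {0, 1, 2, 3, 4, 5}, the full vertex set. Edge coverage: each edge of G has both endpoints in at least one bag. Running intersection: for every vertex, the bags containing it form a connected subtree. All three properties hold, so this is a valid tree decomposition of width max|bag| − 1 = 2, and hence tw(G) ≤ 2.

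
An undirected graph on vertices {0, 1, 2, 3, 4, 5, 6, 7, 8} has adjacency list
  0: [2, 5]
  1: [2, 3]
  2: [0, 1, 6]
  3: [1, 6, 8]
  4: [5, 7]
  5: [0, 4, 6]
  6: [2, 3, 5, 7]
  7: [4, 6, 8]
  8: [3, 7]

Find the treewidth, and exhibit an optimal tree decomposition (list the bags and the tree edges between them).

Treewidth 3.
Bags: B1 = {0, 2, 4, 5}  B2 = {2, 4, 5, 6}  B3 = {2, 4, 6, 7}  B4 = {1, 2, 6, 7}  B5 = {1, 3, 6, 7}  B6 = {1, 3, 7, 8}
Tree: B1–B2, B2–B3, B3–B4, B4–B5, B5–B6

Every bag has size at most 4, so the width is 4 − 1 = 3 and tw(G) ≤ 3. For the lower bound: the 4 vertex sets {0,4,5}, {2}, {6}, {1,3,7,8} are disjoint, each induces a connected subgraph, and every pair is joined by at least one edge of G. Contracting each set to a single vertex therefore yields K_{4} as a minor, and since treewidth is minor-monotone, tw(G) ≥ tw(K_{4}) = 3. Therefore the treewidth is 3.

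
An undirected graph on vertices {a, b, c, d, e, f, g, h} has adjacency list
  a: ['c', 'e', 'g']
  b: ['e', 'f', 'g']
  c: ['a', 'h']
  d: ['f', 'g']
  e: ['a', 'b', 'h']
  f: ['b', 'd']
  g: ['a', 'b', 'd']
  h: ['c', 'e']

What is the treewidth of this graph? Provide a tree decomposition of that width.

Treewidth 2.
One such decomposition:
Bags: B1 = {d, f, g}  B2 = {b, f, g}  B3 = {a, b, g}  B4 = {a, b, e}  B5 = {a, c, e}  B6 = {c, e, h}
Tree: B1–B2, B2–B3, B3–B4, B4–B5, B5–B6

Every bag has size at most 3, so the width is 3 − 1 = 2 and tw(G) ≤ 2. For the lower bound, G contains the cycle d–f–b–g–d, so G is not a forest; only forests have treewidth ≤ 1, hence tw(G) ≥ 2. Therefore the treewidth is 2.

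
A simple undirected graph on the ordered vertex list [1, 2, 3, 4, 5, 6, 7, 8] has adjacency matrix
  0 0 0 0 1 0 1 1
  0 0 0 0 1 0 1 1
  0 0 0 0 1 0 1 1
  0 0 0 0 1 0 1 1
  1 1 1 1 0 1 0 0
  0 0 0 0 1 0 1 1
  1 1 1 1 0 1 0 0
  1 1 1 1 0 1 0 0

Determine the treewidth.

A width-3 tree decomposition is:
Bags: B1 = {1, 5, 7, 8}  B2 = {5, 6, 7, 8}  B3 = {2, 5, 7, 8}  B4 = {4, 5, 7, 8}  B5 = {3, 5, 7, 8}
Tree: B1–B2, B2–B3, B3–B4, B4–B5
Each bag holds 4 vertices, so the decomposition has width 3, which upper-bounds the treewidth. For the lower bound: the 4 vertex sets {1,7}, {6,8}, {5}, {2} are disjoint, each induces a connected subgraph, and every pair is joined by at least one edge of G. Contracting each set to a single vertex therefore yields K_{4} as a minor, and since treewidth is minor-monotone, tw(G) ≥ tw(K_{4}) = 3. Hence tw(G) = 3 exactly.

3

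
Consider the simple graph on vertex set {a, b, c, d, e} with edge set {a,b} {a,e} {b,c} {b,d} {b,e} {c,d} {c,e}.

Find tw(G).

2

A width-2 tree decomposition is:
Bags: B1 = {a, b, e}  B2 = {b, c, e}  B3 = {b, c, d}
Tree: B1–B2, B2–B3
Every bag has size at most 3, so the width is 3 − 1 = 2 and tw(G) ≤ 2. Conversely, {b, c, d} is a clique of size 3, and the vertices of any clique must share a bag in every tree decomposition; so some bag has ≥ 3 vertices and tw(G) ≥ 2. Hence tw(G) = 2 exactly.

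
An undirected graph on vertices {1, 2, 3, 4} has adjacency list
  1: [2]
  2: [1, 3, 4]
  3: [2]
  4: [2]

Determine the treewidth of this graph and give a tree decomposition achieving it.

Treewidth 1.
Bags: B1 = {2, 4}  B2 = {1, 2}  B3 = {2, 3}
Tree: B1–B2, B1–B3

Every bag has size at most 2, so the width is 2 − 1 = 1 and tw(G) ≤ 1. Any graph with an edge has treewidth ≥ 1, and G has the edge 2–4. Combining the bounds, tw(G) = 1.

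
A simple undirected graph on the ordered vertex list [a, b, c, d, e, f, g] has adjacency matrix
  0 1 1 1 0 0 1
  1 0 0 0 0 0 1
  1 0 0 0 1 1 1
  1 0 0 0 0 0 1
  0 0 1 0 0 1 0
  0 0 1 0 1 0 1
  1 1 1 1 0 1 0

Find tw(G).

2

A width-2 tree decomposition is:
Bags: B1 = {a, c, g}  B2 = {a, b, g}  B3 = {c, f, g}  B4 = {c, e, f}  B5 = {a, d, g}
Tree: B1–B2, B1–B3, B3–B4, B1–B5
Each bag holds 3 vertices, so the decomposition has width 2, which upper-bounds the treewidth. On the other hand G contains the 3-clique {a, d, g}. A clique must lie in a single bag of any decomposition, so no decomposition can have width below 2. Combining the bounds, tw(G) = 2.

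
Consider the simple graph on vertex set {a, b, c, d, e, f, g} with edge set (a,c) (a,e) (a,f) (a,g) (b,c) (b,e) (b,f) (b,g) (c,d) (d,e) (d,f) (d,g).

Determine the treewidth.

A width-3 tree decomposition is:
Bags: B1 = {a, b, d, g}  B2 = {a, b, c, d}  B3 = {a, b, d, e}  B4 = {a, b, d, f}
Tree: B1–B2, B2–B3, B3–B4
The largest bag has 4 vertices, giving width 3; this decomposition certifies tw(G) ≤ 3. For the lower bound: the 4 vertex sets {b,g}, {a,c}, {d}, {e} are disjoint, each induces a connected subgraph, and every pair is joined by at least one edge of G. Contracting each set to a single vertex therefore yields K_{4} as a minor, and since treewidth is minor-monotone, tw(G) ≥ tw(K_{4}) = 3. Therefore the treewidth is 3.

3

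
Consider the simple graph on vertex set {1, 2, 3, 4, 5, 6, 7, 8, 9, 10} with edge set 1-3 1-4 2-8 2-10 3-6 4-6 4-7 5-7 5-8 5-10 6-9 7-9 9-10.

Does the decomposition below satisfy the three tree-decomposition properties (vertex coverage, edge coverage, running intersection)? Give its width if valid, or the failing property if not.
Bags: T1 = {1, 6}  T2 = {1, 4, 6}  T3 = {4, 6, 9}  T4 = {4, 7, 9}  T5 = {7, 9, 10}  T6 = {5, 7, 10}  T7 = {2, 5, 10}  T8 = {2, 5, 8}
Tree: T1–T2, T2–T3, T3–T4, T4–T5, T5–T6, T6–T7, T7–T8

No — vertex 3 appears in no bag.

A tree decomposition must satisfy three properties: every vertex lies in some bag; for every edge, both endpoints lie together in some bag; and for every vertex, the bags containing it form a connected subtree. Here vertex 3 appears in no bag, so the decomposition is invalid.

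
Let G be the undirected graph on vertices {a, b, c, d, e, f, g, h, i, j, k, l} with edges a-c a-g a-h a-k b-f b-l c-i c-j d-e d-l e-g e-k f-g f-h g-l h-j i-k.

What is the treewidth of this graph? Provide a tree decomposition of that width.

The largest bag has 4 vertices, giving width 3; this decomposition certifies tw(G) ≤ 3. For the lower bound: the 4 vertex sets {c,i,j}, {k}, {a}, {e,f,g,h} are disjoint, each induces a connected subgraph, and every pair is joined by at least one edge of G. Contracting each set to a single vertex therefore yields K_{4} as a minor, and since treewidth is minor-monotone, tw(G) ≥ tw(K_{4}) = 3. Therefore the treewidth is 3.

Treewidth 3.
One optimal decomposition is:
Bags: B1 = {c, i, j, k}  B2 = {a, c, j, k}  B3 = {a, h, j, k}  B4 = {a, e, h, k}  B5 = {a, e, g, h}  B6 = {e, f, g, h}  B7 = {d, e, f, g}  B8 = {d, f, g, l}  B9 = {b, d, f, l}
Tree: B1–B2, B2–B3, B3–B4, B4–B5, B5–B6, B6–B7, B7–B8, B8–B9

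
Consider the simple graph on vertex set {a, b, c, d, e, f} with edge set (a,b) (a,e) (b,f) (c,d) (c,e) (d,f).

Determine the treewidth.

2

A width-2 tree decomposition is:
Bags: B1 = {c, d, e}  B2 = {a, d, e}  B3 = {a, b, d}  B4 = {b, d, f}
Tree: B1–B2, B2–B3, B3–B4
Each bag holds 3 vertices, so the decomposition has width 2, which upper-bounds the treewidth. For the lower bound, G contains the cycle d–c–e–a–b–f–d, so G is not a forest; only forests have treewidth ≤ 1, hence tw(G) ≥ 2. Hence tw(G) = 2 exactly.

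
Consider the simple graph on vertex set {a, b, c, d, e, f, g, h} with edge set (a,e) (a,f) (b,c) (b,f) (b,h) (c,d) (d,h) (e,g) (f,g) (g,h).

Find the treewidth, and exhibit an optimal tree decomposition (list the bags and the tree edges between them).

Treewidth 2.
One optimal decomposition is:
Bags: B1 = {a, e, f}  B2 = {e, f, g}  B3 = {b, f, g}  B4 = {b, g, h}  B5 = {b, c, h}  B6 = {c, d, h}
Tree: B1–B2, B2–B3, B3–B4, B4–B5, B5–B6

Each bag holds 3 vertices, so the decomposition has width 2, which upper-bounds the treewidth. For the lower bound, G contains the cycle a–e–g–f–a, so G is not a forest; only forests have treewidth ≤ 1, hence tw(G) ≥ 2. Hence tw(G) = 2 exactly.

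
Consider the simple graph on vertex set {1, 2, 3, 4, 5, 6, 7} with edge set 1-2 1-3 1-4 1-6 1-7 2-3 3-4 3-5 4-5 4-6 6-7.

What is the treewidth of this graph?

2

A width-2 tree decomposition is:
Bags: B1 = {1, 4, 6}  B2 = {1, 3, 4}  B3 = {1, 6, 7}  B4 = {3, 4, 5}  B5 = {1, 2, 3}
Tree: B1–B2, B1–B3, B2–B4, B2–B5
Every bag has size at most 3, so the width is 3 − 1 = 2 and tw(G) ≤ 2. Conversely, {1, 2, 3} is a clique of size 3, and the vertices of any clique must share a bag in every tree decomposition; so some bag has ≥ 3 vertices and tw(G) ≥ 2. The upper and lower bounds meet at 2, so that is the treewidth.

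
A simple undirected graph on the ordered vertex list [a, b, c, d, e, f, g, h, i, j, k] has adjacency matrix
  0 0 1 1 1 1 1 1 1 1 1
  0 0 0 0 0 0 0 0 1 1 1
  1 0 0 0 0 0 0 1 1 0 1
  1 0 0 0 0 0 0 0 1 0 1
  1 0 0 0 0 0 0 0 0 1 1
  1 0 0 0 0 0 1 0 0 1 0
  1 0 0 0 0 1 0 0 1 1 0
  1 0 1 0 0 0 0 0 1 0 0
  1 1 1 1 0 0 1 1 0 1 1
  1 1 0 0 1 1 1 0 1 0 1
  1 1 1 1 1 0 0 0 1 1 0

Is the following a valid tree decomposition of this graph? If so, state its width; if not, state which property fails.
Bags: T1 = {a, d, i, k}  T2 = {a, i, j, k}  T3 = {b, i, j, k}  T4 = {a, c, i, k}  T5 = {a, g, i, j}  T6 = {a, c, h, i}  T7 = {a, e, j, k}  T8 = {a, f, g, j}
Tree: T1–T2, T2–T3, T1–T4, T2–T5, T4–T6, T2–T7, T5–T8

Yes; width 3.

Checking the three conditions: (i) the bags cover all of {a, b, c, d, e, f, g, h, i, j, k}; (ii) for each edge, some bag contains both endpoints; (iii) the bags containing any fixed vertex form a subtree. All hold, so the decomposition is valid with width 4 − 1 = 3.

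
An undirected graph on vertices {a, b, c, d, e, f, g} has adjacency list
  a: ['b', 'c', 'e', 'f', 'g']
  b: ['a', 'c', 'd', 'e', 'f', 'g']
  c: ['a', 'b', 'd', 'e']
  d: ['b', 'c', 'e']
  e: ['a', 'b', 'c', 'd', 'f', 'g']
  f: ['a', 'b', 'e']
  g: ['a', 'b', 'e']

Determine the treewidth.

3

A width-3 tree decomposition is:
Bags: B1 = {a, b, e, f}  B2 = {a, b, c, e}  B3 = {b, c, d, e}  B4 = {a, b, e, g}
Tree: B1–B2, B2–B3, B1–B4
Each bag holds 4 vertices, so the decomposition has width 3, which upper-bounds the treewidth. Conversely, {b, c, d, e} is a clique of size 4, and the vertices of any clique must share a bag in every tree decomposition; so some bag has ≥ 4 vertices and tw(G) ≥ 3. The upper and lower bounds meet at 3, so that is the treewidth.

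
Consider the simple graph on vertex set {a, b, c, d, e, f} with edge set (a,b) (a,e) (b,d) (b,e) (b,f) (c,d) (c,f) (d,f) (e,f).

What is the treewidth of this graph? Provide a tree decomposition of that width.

Every bag has size at most 3, so the width is 3 − 1 = 2 and tw(G) ≤ 2. For the lower bound, the 3 vertices {a, b, e} are pairwise adjacent, and any tree decomposition puts a clique entirely inside one bag — forcing width ≥ 2. The upper and lower bounds meet at 2, so that is the treewidth.

Treewidth 2.
One optimal decomposition is:
Bags: B1 = {b, d, f}  B2 = {b, e, f}  B3 = {a, b, e}  B4 = {c, d, f}
Tree: B1–B2, B2–B3, B1–B4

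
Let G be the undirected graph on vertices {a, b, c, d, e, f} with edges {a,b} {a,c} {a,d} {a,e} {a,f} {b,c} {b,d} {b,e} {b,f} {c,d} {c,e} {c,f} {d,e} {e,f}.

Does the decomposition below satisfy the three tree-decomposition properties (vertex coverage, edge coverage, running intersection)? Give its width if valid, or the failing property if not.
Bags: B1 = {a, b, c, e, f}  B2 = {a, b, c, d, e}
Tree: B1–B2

Every vertex of G appears in some bag (union = {a, b, c, d, e, f}); every edge is covered by a bag; and for each vertex v the set of bags containing v is connected in the bag tree. The decomposition is therefore valid. The largest bag has 5 vertices, so the width is 4.

Yes; width 4.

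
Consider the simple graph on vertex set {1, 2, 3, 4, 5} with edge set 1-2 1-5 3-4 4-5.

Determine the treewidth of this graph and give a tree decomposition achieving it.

Treewidth 1.
One optimal decomposition is:
Bags: B1 = {3, 4}  B2 = {4, 5}  B3 = {1, 5}  B4 = {1, 2}
Tree: B1–B2, B2–B3, B3–B4

Every bag has size at most 2, so the width is 2 − 1 = 1 and tw(G) ≤ 1. Since G has at least one edge (e.g. 3–4), it is not an edgeless graph, so tw(G) ≥ 1. The upper and lower bounds meet at 1, so that is the treewidth.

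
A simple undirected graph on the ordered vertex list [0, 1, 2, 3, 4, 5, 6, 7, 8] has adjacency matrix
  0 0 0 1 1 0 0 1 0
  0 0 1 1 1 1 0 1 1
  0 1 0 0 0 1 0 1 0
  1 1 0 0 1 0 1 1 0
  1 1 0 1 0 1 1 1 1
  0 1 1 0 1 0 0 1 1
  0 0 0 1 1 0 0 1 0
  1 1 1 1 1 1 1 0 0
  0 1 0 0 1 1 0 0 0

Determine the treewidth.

A width-3 tree decomposition is:
Bags: B1 = {1, 3, 4, 7}  B2 = {1, 4, 5, 7}  B3 = {1, 4, 5, 8}  B4 = {1, 2, 5, 7}  B5 = {3, 4, 6, 7}  B6 = {0, 3, 4, 7}
Tree: B1–B2, B2–B3, B2–B4, B1–B5, B5–B6
The largest bag has 4 vertices, giving width 3; this decomposition certifies tw(G) ≤ 3. On the other hand G contains the 4-clique {1, 2, 5, 7}. A clique must lie in a single bag of any decomposition, so no decomposition can have width below 3. The upper and lower bounds meet at 3, so that is the treewidth.

3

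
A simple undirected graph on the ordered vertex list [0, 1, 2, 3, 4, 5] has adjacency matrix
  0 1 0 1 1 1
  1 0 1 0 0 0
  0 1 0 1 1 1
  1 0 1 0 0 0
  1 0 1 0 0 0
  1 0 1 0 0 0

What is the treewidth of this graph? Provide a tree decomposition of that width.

Treewidth 2.
One such decomposition:
Bags: B1 = {0, 2, 4}  B2 = {0, 2, 3}  B3 = {0, 2, 5}  B4 = {0, 1, 2}
Tree: B1–B2, B2–B3, B3–B4

Every bag has size at most 3, so the width is 3 − 1 = 2 and tw(G) ≤ 2. The edges 0–4–2–3–0 form a cycle, so G is not a tree and its treewidth is at least 2. Therefore the treewidth is 2.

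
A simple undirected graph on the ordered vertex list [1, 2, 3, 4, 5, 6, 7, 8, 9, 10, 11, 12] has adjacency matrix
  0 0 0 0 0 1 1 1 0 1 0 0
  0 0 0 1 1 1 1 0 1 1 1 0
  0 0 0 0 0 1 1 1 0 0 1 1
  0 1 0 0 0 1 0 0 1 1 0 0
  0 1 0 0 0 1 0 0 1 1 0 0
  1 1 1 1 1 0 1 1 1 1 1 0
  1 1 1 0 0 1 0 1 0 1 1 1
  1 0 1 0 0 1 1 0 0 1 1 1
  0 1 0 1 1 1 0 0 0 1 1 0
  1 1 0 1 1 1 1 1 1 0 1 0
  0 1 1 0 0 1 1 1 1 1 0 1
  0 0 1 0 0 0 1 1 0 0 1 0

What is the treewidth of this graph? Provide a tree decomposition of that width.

The largest bag has 5 vertices, giving width 4; this decomposition certifies tw(G) ≤ 4. Conversely, {3, 7, 8, 11, 12} is a clique of size 5, and the vertices of any clique must share a bag in every tree decomposition; so some bag has ≥ 5 vertices and tw(G) ≥ 4. Hence tw(G) = 4 exactly.

Treewidth 4.
One such decomposition:
Bags: B1 = {3, 6, 7, 8, 11}  B2 = {3, 7, 8, 11, 12}  B3 = {6, 7, 8, 10, 11}  B4 = {2, 6, 7, 10, 11}  B5 = {2, 6, 9, 10, 11}  B6 = {2, 4, 6, 9, 10}  B7 = {2, 5, 6, 9, 10}  B8 = {1, 6, 7, 8, 10}
Tree: B1–B2, B1–B3, B3–B4, B4–B5, B5–B6, B6–B7, B3–B8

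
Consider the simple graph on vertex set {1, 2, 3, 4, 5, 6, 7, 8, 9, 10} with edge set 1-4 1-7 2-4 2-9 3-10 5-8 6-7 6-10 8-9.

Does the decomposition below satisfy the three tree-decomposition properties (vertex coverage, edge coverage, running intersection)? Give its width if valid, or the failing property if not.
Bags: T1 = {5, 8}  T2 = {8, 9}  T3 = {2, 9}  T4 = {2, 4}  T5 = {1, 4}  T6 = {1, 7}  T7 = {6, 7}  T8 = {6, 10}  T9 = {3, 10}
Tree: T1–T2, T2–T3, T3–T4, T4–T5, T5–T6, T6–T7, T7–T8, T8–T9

Yes; width 1.

Every vertex of G appears in some bag (union = {1, 2, 3, 4, 5, 6, 7, 8, 9, 10}); every edge is covered by a bag; and for each vertex v the set of bags containing v is connected in the bag tree. The decomposition is therefore valid. The largest bag has 2 vertices, so the width is 1.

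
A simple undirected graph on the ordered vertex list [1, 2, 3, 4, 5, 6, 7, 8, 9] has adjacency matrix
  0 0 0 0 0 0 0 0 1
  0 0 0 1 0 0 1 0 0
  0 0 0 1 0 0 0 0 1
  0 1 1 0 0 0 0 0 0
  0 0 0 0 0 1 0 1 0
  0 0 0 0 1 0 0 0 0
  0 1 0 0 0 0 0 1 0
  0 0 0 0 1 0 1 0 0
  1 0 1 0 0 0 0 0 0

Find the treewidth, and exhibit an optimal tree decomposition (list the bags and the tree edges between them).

The largest bag has 2 vertices, giving width 1; this decomposition certifies tw(G) ≤ 1. G has an edge, so its treewidth is at least 1. Hence tw(G) = 1 exactly.

Treewidth 1.
Bags: B1 = {5, 6}  B2 = {5, 8}  B3 = {7, 8}  B4 = {2, 7}  B5 = {2, 4}  B6 = {3, 4}  B7 = {3, 9}  B8 = {1, 9}
Tree: B1–B2, B2–B3, B3–B4, B4–B5, B5–B6, B6–B7, B7–B8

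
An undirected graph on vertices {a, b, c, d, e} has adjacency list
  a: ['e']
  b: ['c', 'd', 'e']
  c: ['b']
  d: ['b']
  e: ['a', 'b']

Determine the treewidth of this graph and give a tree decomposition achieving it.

Each bag holds 2 vertices, so the decomposition has width 1, which upper-bounds the treewidth. G has an edge, so its treewidth is at least 1. Combining the bounds, tw(G) = 1.

Treewidth 1.
One such decomposition:
Bags: B1 = {b, e}  B2 = {b, d}  B3 = {a, e}  B4 = {b, c}
Tree: B1–B2, B1–B3, B2–B4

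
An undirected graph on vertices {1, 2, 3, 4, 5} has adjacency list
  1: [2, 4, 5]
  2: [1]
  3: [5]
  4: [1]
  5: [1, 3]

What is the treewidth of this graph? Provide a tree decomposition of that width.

Every bag has size at most 2, so the width is 2 − 1 = 1 and tw(G) ≤ 1. Any graph with an edge has treewidth ≥ 1, and G has the edge 1–5. The upper and lower bounds meet at 1, so that is the treewidth.

Treewidth 1.
One optimal decomposition is:
Bags: B1 = {1, 5}  B2 = {3, 5}  B3 = {1, 2}  B4 = {1, 4}
Tree: B1–B2, B1–B3, B1–B4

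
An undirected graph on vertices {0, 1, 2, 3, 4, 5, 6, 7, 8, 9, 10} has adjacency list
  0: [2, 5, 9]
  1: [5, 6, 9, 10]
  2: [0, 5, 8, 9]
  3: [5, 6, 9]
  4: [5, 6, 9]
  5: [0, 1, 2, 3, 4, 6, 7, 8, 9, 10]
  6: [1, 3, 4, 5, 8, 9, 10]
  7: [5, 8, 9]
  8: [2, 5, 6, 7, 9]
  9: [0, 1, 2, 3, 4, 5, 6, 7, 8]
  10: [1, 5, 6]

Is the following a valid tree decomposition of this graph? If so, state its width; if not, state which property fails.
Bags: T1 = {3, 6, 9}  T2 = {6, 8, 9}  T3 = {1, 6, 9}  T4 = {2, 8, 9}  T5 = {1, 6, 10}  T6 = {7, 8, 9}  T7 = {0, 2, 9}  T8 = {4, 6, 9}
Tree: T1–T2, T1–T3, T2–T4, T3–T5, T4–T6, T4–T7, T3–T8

No — vertex 5 appears in no bag.

A tree decomposition must satisfy three properties: every vertex lies in some bag; for every edge, both endpoints lie together in some bag; and for every vertex, the bags containing it form a connected subtree. Here vertex 5 appears in no bag, so the decomposition is invalid.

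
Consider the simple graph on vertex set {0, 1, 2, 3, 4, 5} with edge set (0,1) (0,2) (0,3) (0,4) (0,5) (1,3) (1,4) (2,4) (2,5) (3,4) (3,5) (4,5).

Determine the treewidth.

A width-3 tree decomposition is:
Bags: B1 = {0, 2, 4, 5}  B2 = {0, 3, 4, 5}  B3 = {0, 1, 3, 4}
Tree: B1–B2, B2–B3
Every bag has size at most 4, so the width is 4 − 1 = 3 and tw(G) ≤ 3. On the other hand G contains the 4-clique {0, 2, 4, 5}. A clique must lie in a single bag of any decomposition, so no decomposition can have width below 3. Therefore the treewidth is 3.

3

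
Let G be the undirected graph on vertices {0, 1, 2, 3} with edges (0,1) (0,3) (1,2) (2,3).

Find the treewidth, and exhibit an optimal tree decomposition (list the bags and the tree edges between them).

Treewidth 2.
Bags: B1 = {0, 1, 3}  B2 = {1, 2, 3}
Tree: B1–B2

Every bag has size at most 3, so the width is 3 − 1 = 2 and tw(G) ≤ 2. Since 3–0–1–2–3 is a cycle in G, G is not acyclic. Forests are exactly the graphs of treewidth ≤ 1, so tw(G) ≥ 2. Therefore the treewidth is 2.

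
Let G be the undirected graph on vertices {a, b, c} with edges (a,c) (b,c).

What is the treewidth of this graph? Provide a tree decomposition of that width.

Treewidth 1.
One such decomposition:
Bags: B1 = {a, c}  B2 = {b, c}
Tree: B1–B2

The largest bag has 2 vertices, giving width 1; this decomposition certifies tw(G) ≤ 1. G has an edge, so its treewidth is at least 1. Combining the bounds, tw(G) = 1.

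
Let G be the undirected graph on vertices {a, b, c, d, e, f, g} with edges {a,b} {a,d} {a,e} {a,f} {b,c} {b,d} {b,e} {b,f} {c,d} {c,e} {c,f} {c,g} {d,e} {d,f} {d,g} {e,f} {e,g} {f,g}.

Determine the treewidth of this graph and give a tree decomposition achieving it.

Treewidth 4.
One optimal decomposition is:
Bags: B1 = {b, c, d, e, f}  B2 = {c, d, e, f, g}  B3 = {a, b, d, e, f}
Tree: B1–B2, B1–B3

Every bag has size at most 5, so the width is 5 − 1 = 4 and tw(G) ≤ 4. On the other hand G contains the 5-clique {c, d, e, f, g}. A clique must lie in a single bag of any decomposition, so no decomposition can have width below 4. The upper and lower bounds meet at 4, so that is the treewidth.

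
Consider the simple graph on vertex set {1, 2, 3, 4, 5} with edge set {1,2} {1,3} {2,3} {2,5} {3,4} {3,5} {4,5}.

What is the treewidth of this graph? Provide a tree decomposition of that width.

Treewidth 2.
Bags: B1 = {3, 4, 5}  B2 = {2, 3, 5}  B3 = {1, 2, 3}
Tree: B1–B2, B2–B3

Each bag holds 3 vertices, so the decomposition has width 2, which upper-bounds the treewidth. Conversely, {1, 2, 3} is a clique of size 3, and the vertices of any clique must share a bag in every tree decomposition; so some bag has ≥ 3 vertices and tw(G) ≥ 2. Combining the bounds, tw(G) = 2.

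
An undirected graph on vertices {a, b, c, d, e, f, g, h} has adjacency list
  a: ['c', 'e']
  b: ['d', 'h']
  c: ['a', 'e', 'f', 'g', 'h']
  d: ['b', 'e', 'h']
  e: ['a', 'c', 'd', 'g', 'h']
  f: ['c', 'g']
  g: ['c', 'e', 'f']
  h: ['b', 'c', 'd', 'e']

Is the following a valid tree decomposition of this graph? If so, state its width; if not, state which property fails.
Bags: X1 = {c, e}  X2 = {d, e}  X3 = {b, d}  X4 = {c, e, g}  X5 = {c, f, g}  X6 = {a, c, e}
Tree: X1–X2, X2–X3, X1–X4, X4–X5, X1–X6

A tree decomposition must satisfy three properties: every vertex lies in some bag; for every edge, both endpoints lie together in some bag; and for every vertex, the bags containing it form a connected subtree. Here vertex h appears in no bag, so the decomposition is invalid.

No — vertex h appears in no bag.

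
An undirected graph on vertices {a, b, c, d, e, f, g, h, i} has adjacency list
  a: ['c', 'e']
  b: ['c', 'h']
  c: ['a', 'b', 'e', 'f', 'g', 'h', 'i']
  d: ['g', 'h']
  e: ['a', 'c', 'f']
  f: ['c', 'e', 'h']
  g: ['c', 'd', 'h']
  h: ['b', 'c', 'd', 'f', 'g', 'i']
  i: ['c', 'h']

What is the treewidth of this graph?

A width-2 tree decomposition is:
Bags: B1 = {c, f, h}  B2 = {b, c, h}  B3 = {c, g, h}  B4 = {c, e, f}  B5 = {d, g, h}  B6 = {c, h, i}  B7 = {a, c, e}
Tree: B1–B2, B2–B3, B1–B4, B3–B5, B3–B6, B4–B7
The largest bag has 3 vertices, giving width 2; this decomposition certifies tw(G) ≤ 2. On the other hand G contains the 3-clique {d, g, h}. A clique must lie in a single bag of any decomposition, so no decomposition can have width below 2. Combining the bounds, tw(G) = 2.

2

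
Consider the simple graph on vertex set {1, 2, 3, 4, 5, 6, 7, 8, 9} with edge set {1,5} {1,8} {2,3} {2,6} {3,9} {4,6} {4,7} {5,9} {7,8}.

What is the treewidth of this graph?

A width-2 tree decomposition is:
Bags: B1 = {3, 5, 9}  B2 = {2, 3, 5}  B3 = {2, 5, 6}  B4 = {4, 5, 6}  B5 = {4, 5, 7}  B6 = {5, 7, 8}  B7 = {1, 5, 8}
Tree: B1–B2, B2–B3, B3–B4, B4–B5, B5–B6, B6–B7
Every bag has size at most 3, so the width is 3 − 1 = 2 and tw(G) ≤ 2. The edges 5–9–3–2–6–4–7–8–1–5 form a cycle, so G is not a tree and its treewidth is at least 2. The upper and lower bounds meet at 2, so that is the treewidth.

2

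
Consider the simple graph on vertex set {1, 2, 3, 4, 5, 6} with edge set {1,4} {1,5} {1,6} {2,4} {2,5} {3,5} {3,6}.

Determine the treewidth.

2

A width-2 tree decomposition is:
Bags: B1 = {1, 3, 6}  B2 = {1, 3, 5}  B3 = {1, 4, 5}  B4 = {2, 4, 5}
Tree: B1–B2, B2–B3, B3–B4
Every bag has size at most 3, so the width is 3 − 1 = 2 and tw(G) ≤ 2. The edges 6–3–5–1–6 form a cycle, so G is not a tree and its treewidth is at least 2. Hence tw(G) = 2 exactly.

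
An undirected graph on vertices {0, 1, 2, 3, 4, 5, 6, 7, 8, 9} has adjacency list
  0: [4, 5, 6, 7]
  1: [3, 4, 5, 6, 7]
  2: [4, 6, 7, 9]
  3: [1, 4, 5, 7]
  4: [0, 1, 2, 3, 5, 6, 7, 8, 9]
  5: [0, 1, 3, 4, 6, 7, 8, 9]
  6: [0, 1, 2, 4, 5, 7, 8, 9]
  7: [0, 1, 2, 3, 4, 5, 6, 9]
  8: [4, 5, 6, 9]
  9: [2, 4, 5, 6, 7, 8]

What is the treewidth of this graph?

4

A width-4 tree decomposition is:
Bags: B1 = {1, 3, 4, 5, 7}  B2 = {1, 4, 5, 6, 7}  B3 = {4, 5, 6, 7, 9}  B4 = {0, 4, 5, 6, 7}  B5 = {4, 5, 6, 8, 9}  B6 = {2, 4, 6, 7, 9}
Tree: B1–B2, B2–B3, B2–B4, B3–B5, B3–B6
Each bag holds 5 vertices, so the decomposition has width 4, which upper-bounds the treewidth. For the lower bound, the 5 vertices {2, 4, 6, 7, 9} are pairwise adjacent, and any tree decomposition puts a clique entirely inside one bag — forcing width ≥ 4. Therefore the treewidth is 4.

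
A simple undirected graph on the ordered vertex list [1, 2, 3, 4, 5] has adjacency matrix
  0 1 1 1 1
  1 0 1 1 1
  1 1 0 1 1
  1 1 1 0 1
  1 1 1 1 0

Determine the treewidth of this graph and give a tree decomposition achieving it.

With just one bag of size 5, the width is 5 − 1 = 4, so tw(G) ≤ 4. For the lower bound, the 5 vertices {1, 2, 3, 4, 5} are pairwise adjacent, and any tree decomposition puts a clique entirely inside one bag — forcing width ≥ 4. The upper and lower bounds meet at 4, so that is the treewidth.

Treewidth 4.
One optimal decomposition is:
Bags: B1 = {1, 2, 3, 4, 5}
Tree: (single bag)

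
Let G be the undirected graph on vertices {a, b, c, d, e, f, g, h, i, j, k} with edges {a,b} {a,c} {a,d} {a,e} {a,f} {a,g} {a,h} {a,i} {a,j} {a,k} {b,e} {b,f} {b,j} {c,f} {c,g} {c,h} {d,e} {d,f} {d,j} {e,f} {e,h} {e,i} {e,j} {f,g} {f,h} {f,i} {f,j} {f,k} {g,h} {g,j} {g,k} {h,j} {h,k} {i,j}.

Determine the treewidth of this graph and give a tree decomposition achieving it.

Treewidth 4.
One optimal decomposition is:
Bags: B1 = {a, d, e, f, j}  B2 = {a, b, e, f, j}  B3 = {a, e, f, h, j}  B4 = {a, f, g, h, j}  B5 = {a, f, g, h, k}  B6 = {a, e, f, i, j}  B7 = {a, c, f, g, h}
Tree: B1–B2, B1–B3, B3–B4, B4–B5, B3–B6, B4–B7

The largest bag has 5 vertices, giving width 4; this decomposition certifies tw(G) ≤ 4. For the lower bound, the 5 vertices {a, f, g, h, j} are pairwise adjacent, and any tree decomposition puts a clique entirely inside one bag — forcing width ≥ 4. Hence tw(G) = 4 exactly.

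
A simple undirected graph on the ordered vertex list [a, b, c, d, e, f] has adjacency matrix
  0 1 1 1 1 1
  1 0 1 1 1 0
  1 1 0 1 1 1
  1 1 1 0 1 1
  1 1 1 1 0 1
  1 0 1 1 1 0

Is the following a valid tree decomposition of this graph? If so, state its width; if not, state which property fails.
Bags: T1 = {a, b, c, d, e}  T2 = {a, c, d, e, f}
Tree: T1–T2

Yes; width 4.

Checking the three conditions: (i) the bags cover all of {a, b, c, d, e, f}; (ii) for each edge, some bag contains both endpoints; (iii) the bags containing any fixed vertex form a subtree. All hold, so the decomposition is valid with width 5 − 1 = 4.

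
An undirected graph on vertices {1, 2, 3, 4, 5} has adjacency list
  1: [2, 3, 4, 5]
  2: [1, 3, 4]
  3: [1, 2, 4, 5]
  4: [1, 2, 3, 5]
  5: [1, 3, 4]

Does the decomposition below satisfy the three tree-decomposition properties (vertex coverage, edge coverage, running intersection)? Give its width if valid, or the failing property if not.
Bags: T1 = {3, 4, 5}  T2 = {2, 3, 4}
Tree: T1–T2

A tree decomposition must satisfy three properties: every vertex lies in some bag; for every edge, both endpoints lie together in some bag; and for every vertex, the bags containing it form a connected subtree. Here vertex 1 appears in no bag, so the decomposition is invalid.

No — vertex 1 appears in no bag.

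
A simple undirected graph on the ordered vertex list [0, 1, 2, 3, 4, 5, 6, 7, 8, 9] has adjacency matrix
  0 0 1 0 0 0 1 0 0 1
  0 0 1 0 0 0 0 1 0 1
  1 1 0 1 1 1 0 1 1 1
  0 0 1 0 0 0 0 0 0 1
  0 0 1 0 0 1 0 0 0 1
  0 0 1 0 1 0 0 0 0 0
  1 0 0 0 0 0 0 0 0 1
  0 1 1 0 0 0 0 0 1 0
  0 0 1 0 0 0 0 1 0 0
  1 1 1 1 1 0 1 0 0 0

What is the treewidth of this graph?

2

A width-2 tree decomposition is:
Bags: B1 = {2, 3, 9}  B2 = {1, 2, 9}  B3 = {1, 2, 7}  B4 = {2, 4, 9}  B5 = {2, 7, 8}  B6 = {2, 4, 5}  B7 = {0, 2, 9}  B8 = {0, 6, 9}
Tree: B1–B2, B2–B3, B2–B4, B3–B5, B4–B6, B2–B7, B7–B8
The largest bag has 3 vertices, giving width 2; this decomposition certifies tw(G) ≤ 2. Conversely, {2, 7, 8} is a clique of size 3, and the vertices of any clique must share a bag in every tree decomposition; so some bag has ≥ 3 vertices and tw(G) ≥ 2. Combining the bounds, tw(G) = 2.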